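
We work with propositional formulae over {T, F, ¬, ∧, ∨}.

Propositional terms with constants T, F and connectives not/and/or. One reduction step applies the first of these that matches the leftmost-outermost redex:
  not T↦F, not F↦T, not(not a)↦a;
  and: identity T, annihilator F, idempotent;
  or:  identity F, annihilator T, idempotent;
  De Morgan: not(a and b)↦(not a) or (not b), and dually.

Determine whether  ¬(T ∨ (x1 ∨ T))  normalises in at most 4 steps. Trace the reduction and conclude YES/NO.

  start: ¬(T ∨ (x1 ∨ T))
  [1] ¬T ∧ ¬(x1 ∨ T)
  [2] F ∧ ¬(x1 ∨ T)
  [3] F

Answer: YES — reaches normal form F in 3 ≤ 4 steps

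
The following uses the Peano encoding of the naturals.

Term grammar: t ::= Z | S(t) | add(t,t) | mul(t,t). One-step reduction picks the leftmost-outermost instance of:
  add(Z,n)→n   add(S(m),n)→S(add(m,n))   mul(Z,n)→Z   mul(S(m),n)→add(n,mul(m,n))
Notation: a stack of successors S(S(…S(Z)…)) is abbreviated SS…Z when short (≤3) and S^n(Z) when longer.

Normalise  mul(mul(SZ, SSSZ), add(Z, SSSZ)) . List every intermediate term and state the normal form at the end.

Answer: normal form = S^9(Z)  (in 25 steps)

Derivation:
  start: mul(mul(SZ, SSSZ), add(Z, SSSZ))
  [1] mul(add(SSSZ, mul(Z, SSSZ)), add(Z, SSSZ))
  [2] mul(S(add(SSZ, mul(Z, SSSZ))), add(Z, SSSZ))
  [3] add(add(Z, SSSZ), mul(add(SSZ, mul(Z, SSSZ)), add(Z, SSSZ)))
  [4] add(SSSZ, mul(add(SSZ, mul(Z, SSSZ)), add(Z, SSSZ)))
  [5] S(add(SSZ, mul(add(SSZ, mul(Z, SSSZ)), add(Z, SSSZ))))
  [6] S(S(add(SZ, mul(add(SSZ, mul(Z, SSSZ)), add(Z, SSSZ)))))
  [7] S(S(S(add(Z, mul(add(SSZ, mul(Z, SSSZ)), add(Z, SSSZ))))))
  [8] S(S(S(mul(add(SSZ, mul(Z, SSSZ)), add(Z, SSSZ)))))
  [9] S(S(S(mul(S(add(SZ, mul(Z, SSSZ))), add(Z, SSSZ)))))
  [10] S(S(S(add(add(Z, SSSZ), mul(add(SZ, mul(Z, SSSZ)), add(Z, SSSZ))))))
  [11] S(S(S(add(SSSZ, mul(add(SZ, mul(Z, SSSZ)), add(Z, SSSZ))))))
  [12] S(S(S(S(add(SSZ, mul(add(SZ, mul(Z, SSSZ)), add(Z, SSSZ)))))))
  [13] S(S(S(S(S(add(SZ, mul(add(SZ, mul(Z, SSSZ)), add(Z, SSSZ))))))))
  [14] S(S(S(S(S(S(add(Z, mul(add(SZ, mul(Z, SSSZ)), add(Z, SSSZ)))))))))
  [15] S(S(S(S(S(S(mul(add(SZ, mul(Z, SSSZ)), add(Z, SSSZ))))))))
  [16] S(S(S(S(S(S(mul(S(add(Z, mul(Z, SSSZ))), add(Z, SSSZ))))))))
  [17] S(S(S(S(S(S(add(add(Z, SSSZ), mul(add(Z, mul(Z, SSSZ)), add(Z, SSSZ)))))))))
  [18] S(S(S(S(S(S(add(SSSZ, mul(add(Z, mul(Z, SSSZ)), add(Z, SSSZ)))))))))
  [19] S(S(S(S(S(S(S(add(SSZ, mul(add(Z, mul(Z, SSSZ)), add(Z, SSSZ))))))))))
  [20] S(S(S(S(S(S(S(S(add(SZ, mul(add(Z, mul(Z, SSSZ)), add(Z, SSSZ)))))))))))
  [21] S(S(S(S(S(S(S(S(S(add(Z, mul(add(Z, mul(Z, SSSZ)), add(Z, SSSZ))))))))))))
  [22] S(S(S(S(S(S(S(S(S(mul(add(Z, mul(Z, SSSZ)), add(Z, SSSZ)))))))))))
  [23] S(S(S(S(S(S(S(S(S(mul(mul(Z, SSSZ), add(Z, SSSZ)))))))))))
  [24] S(S(S(S(S(S(S(S(S(mul(Z, add(Z, SSSZ)))))))))))
  [25] S^9(Z)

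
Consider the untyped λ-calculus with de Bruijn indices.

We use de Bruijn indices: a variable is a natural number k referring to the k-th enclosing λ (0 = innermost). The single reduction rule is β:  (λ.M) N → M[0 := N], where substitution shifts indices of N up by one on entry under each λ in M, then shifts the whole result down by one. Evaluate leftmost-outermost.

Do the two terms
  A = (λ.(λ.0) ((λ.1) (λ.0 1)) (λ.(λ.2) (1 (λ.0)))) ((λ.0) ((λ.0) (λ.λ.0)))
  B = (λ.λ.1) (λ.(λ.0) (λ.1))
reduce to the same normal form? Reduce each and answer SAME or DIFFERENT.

Answer: DIFFERENT — A ⇓ λ.0, B ⇓ λ.λ.λ.1

Derivation:
Term A:
  start: (λ.(λ.0) ((λ.1) (λ.0 1)) (λ.(λ.2) (1 (λ.0)))) ((λ.0) ((λ.0) (λ.λ.0)))
  step 1: (λ.0) ((λ.(λ.0) ((λ.0) (λ.λ.0))) (λ.0 ((λ.0) ((λ.0) (λ.λ.0))))) (λ.(λ.(λ.0) ((λ.0) (λ.λ.0))) ((λ.0) ((λ.0) (λ.λ.0)) (λ.0)))
  step 2: (λ.(λ.0) ((λ.0) (λ.λ.0))) (λ.0 ((λ.0) ((λ.0) (λ.λ.0)))) (λ.(λ.(λ.0) ((λ.0) (λ.λ.0))) ((λ.0) ((λ.0) (λ.λ.0)) (λ.0)))
  step 3: (λ.0) ((λ.0) (λ.λ.0)) (λ.(λ.(λ.0) ((λ.0) (λ.λ.0))) ((λ.0) ((λ.0) (λ.λ.0)) (λ.0)))
  step 4: (λ.0) (λ.λ.0) (λ.(λ.(λ.0) ((λ.0) (λ.λ.0))) ((λ.0) ((λ.0) (λ.λ.0)) (λ.0)))
  step 5: (λ.λ.0) (λ.(λ.(λ.0) ((λ.0) (λ.λ.0))) ((λ.0) ((λ.0) (λ.λ.0)) (λ.0)))
  step 6: λ.0

Term B:
  start: (λ.λ.1) (λ.(λ.0) (λ.1))
  step 1: λ.λ.(λ.0) (λ.1)
  step 2: λ.λ.λ.1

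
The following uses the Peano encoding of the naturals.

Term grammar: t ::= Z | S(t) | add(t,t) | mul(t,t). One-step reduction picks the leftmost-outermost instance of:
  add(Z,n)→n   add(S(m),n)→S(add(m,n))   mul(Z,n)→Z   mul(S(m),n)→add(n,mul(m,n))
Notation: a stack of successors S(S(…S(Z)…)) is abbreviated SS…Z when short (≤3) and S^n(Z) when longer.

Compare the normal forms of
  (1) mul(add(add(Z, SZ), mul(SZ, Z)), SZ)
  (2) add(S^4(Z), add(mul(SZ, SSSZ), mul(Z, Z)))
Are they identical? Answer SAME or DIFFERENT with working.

Term A:
  start: mul(add(add(Z, SZ), mul(SZ, Z)), SZ)
  →1  mul(add(SZ, mul(SZ, Z)), SZ)
  →2  mul(S(add(Z, mul(SZ, Z))), SZ)
  →3  add(SZ, mul(add(Z, mul(SZ, Z)), SZ))
  →4  S(add(Z, mul(add(Z, mul(SZ, Z)), SZ)))
  →5  S(mul(add(Z, mul(SZ, Z)), SZ))
  →6  S(mul(mul(SZ, Z), SZ))
  →7  S(mul(add(Z, mul(Z, Z)), SZ))
  →8  S(mul(mul(Z, Z), SZ))
  →9  S(mul(Z, SZ))
  →10  SZ

Term B:
  start: add(S^4(Z), add(mul(SZ, SSSZ), mul(Z, Z)))
  →1  S(add(SSSZ, add(mul(SZ, SSSZ), mul(Z, Z))))
  →2  S(S(add(SSZ, add(mul(SZ, SSSZ), mul(Z, Z)))))
  →3  S(S(S(add(SZ, add(mul(SZ, SSSZ), mul(Z, Z))))))
  →4  S(S(S(S(add(Z, add(mul(SZ, SSSZ), mul(Z, Z)))))))
  →5  S(S(S(S(add(mul(SZ, SSSZ), mul(Z, Z))))))
  →6  S(S(S(S(add(add(SSSZ, mul(Z, SSSZ)), mul(Z, Z))))))
  →7  S(S(S(S(add(S(add(SSZ, mul(Z, SSSZ))), mul(Z, Z))))))
  →8  S(S(S(S(S(add(add(SSZ, mul(Z, SSSZ)), mul(Z, Z)))))))
  →9  S(S(S(S(S(add(S(add(SZ, mul(Z, SSSZ))), mul(Z, Z)))))))
  →10  S(S(S(S(S(S(add(add(SZ, mul(Z, SSSZ)), mul(Z, Z))))))))
  →11  S(S(S(S(S(S(add(S(add(Z, mul(Z, SSSZ))), mul(Z, Z))))))))
  →12  S(S(S(S(S(S(S(add(add(Z, mul(Z, SSSZ)), mul(Z, Z)))))))))
  →13  S(S(S(S(S(S(S(add(mul(Z, SSSZ), mul(Z, Z)))))))))
  →14  S(S(S(S(S(S(S(add(Z, mul(Z, Z)))))))))
  →15  S(S(S(S(S(S(S(mul(Z, Z))))))))
  →16  S^7(Z)

Answer: DIFFERENT — A ⇓ SZ, B ⇓ S^7(Z)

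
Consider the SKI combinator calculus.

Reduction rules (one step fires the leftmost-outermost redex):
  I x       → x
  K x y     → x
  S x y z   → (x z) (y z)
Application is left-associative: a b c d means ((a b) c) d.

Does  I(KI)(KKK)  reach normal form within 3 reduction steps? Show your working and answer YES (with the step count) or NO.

  start: I(KI)(KKK)
  [1] KI(KKK)
  [2] I

Answer: YES — reaches normal form I in 2 ≤ 3 steps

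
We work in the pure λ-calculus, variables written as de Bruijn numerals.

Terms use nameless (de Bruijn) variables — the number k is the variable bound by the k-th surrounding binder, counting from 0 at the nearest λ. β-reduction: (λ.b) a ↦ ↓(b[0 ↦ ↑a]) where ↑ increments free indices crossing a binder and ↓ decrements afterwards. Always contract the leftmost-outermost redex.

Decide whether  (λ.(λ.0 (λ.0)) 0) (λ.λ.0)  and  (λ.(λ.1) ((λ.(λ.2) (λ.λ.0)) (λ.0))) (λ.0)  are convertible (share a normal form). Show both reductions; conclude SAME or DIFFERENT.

Answer: SAME — A ⇓ λ.0, B ⇓ λ.0

Derivation:
Term A:
  start: (λ.(λ.0 (λ.0)) 0) (λ.λ.0)
  →1  (λ.0 (λ.0)) (λ.λ.0)
  →2  (λ.λ.0) (λ.0)
  →3  λ.0

Term B:
  start: (λ.(λ.1) ((λ.(λ.2) (λ.λ.0)) (λ.0))) (λ.0)
  →1  (λ.λ.0) ((λ.(λ.λ.0) (λ.λ.0)) (λ.0))
  →2  λ.0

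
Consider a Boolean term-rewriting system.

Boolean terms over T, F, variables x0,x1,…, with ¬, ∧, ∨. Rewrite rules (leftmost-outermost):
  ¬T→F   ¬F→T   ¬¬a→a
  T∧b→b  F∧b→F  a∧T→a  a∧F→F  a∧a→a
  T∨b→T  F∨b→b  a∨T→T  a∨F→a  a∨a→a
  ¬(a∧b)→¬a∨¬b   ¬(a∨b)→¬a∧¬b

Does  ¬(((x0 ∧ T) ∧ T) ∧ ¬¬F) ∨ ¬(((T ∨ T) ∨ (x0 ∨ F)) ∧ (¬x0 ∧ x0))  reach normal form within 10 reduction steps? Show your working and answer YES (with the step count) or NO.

  start: ¬(((x0 ∧ T) ∧ T) ∧ ¬¬F) ∨ ¬(((T ∨ T) ∨ (x0 ∨ F)) ∧ (¬x0 ∧ x0))
  →1  (¬((x0 ∧ T) ∧ T) ∨ ¬¬¬F) ∨ ¬(((T ∨ T) ∨ (x0 ∨ F)) ∧ (¬x0 ∧ x0))
  →2  ((¬(x0 ∧ T) ∨ ¬T) ∨ ¬¬¬F) ∨ ¬(((T ∨ T) ∨ (x0 ∨ F)) ∧ (¬x0 ∧ x0))
  →3  (((¬x0 ∨ ¬T) ∨ ¬T) ∨ ¬¬¬F) ∨ ¬(((T ∨ T) ∨ (x0 ∨ F)) ∧ (¬x0 ∧ x0))
  →4  (((¬x0 ∨ F) ∨ ¬T) ∨ ¬¬¬F) ∨ ¬(((T ∨ T) ∨ (x0 ∨ F)) ∧ (¬x0 ∧ x0))
  →5  ((¬x0 ∨ ¬T) ∨ ¬¬¬F) ∨ ¬(((T ∨ T) ∨ (x0 ∨ F)) ∧ (¬x0 ∧ x0))
  →6  ((¬x0 ∨ F) ∨ ¬¬¬F) ∨ ¬(((T ∨ T) ∨ (x0 ∨ F)) ∧ (¬x0 ∧ x0))
  →7  (¬x0 ∨ ¬¬¬F) ∨ ¬(((T ∨ T) ∨ (x0 ∨ F)) ∧ (¬x0 ∧ x0))
  →8  (¬x0 ∨ ¬F) ∨ ¬(((T ∨ T) ∨ (x0 ∨ F)) ∧ (¬x0 ∧ x0))
  →9  (¬x0 ∨ T) ∨ ¬(((T ∨ T) ∨ (x0 ∨ F)) ∧ (¬x0 ∧ x0))
  →10  T ∨ ¬(((T ∨ T) ∨ (x0 ∨ F)) ∧ (¬x0 ∧ x0))

Answer: NO — after 10 steps the term is T ∨ ¬(((T ∨ T) ∨ (x0 ∨ F)) ∧ (¬x0 ∧ x0)), not yet normal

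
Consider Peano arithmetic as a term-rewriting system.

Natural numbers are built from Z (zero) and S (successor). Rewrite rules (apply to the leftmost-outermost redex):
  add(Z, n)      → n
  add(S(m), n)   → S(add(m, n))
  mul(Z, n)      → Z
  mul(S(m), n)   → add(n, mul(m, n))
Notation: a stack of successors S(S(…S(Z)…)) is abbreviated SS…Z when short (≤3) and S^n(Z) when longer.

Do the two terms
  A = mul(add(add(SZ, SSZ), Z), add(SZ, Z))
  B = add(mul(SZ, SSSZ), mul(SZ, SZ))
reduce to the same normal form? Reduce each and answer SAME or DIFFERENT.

Answer: DIFFERENT — A ⇓ SSSZ, B ⇓ S^4(Z)

Reduction:
Term A:
  start: mul(add(add(SZ, SSZ), Z), add(SZ, Z))
  [1] mul(add(S(add(Z, SSZ)), Z), add(SZ, Z))
  [2] mul(S(add(add(Z, SSZ), Z)), add(SZ, Z))
  [3] add(add(SZ, Z), mul(add(add(Z, SSZ), Z), add(SZ, Z)))
  [4] add(S(add(Z, Z)), mul(add(add(Z, SSZ), Z), add(SZ, Z)))
  [5] S(add(add(Z, Z), mul(add(add(Z, SSZ), Z), add(SZ, Z))))
  [6] S(add(Z, mul(add(add(Z, SSZ), Z), add(SZ, Z))))
  [7] S(mul(add(add(Z, SSZ), Z), add(SZ, Z)))
  [8] S(mul(add(SSZ, Z), add(SZ, Z)))
  [9] S(mul(S(add(SZ, Z)), add(SZ, Z)))
  [10] S(add(add(SZ, Z), mul(add(SZ, Z), add(SZ, Z))))
  [11] S(add(S(add(Z, Z)), mul(add(SZ, Z), add(SZ, Z))))
  [12] S(S(add(add(Z, Z), mul(add(SZ, Z), add(SZ, Z)))))
  [13] S(S(add(Z, mul(add(SZ, Z), add(SZ, Z)))))
  [14] S(S(mul(add(SZ, Z), add(SZ, Z))))
  [15] S(S(mul(S(add(Z, Z)), add(SZ, Z))))
  [16] S(S(add(add(SZ, Z), mul(add(Z, Z), add(SZ, Z)))))
  [17] S(S(add(S(add(Z, Z)), mul(add(Z, Z), add(SZ, Z)))))
  [18] S(S(S(add(add(Z, Z), mul(add(Z, Z), add(SZ, Z))))))
  [19] S(S(S(add(Z, mul(add(Z, Z), add(SZ, Z))))))
  [20] S(S(S(mul(add(Z, Z), add(SZ, Z)))))
  [21] S(S(S(mul(Z, add(SZ, Z)))))
  [22] SSSZ

Term B:
  start: add(mul(SZ, SSSZ), mul(SZ, SZ))
  [1] add(add(SSSZ, mul(Z, SSSZ)), mul(SZ, SZ))
  [2] add(S(add(SSZ, mul(Z, SSSZ))), mul(SZ, SZ))
  [3] S(add(add(SSZ, mul(Z, SSSZ)), mul(SZ, SZ)))
  [4] S(add(S(add(SZ, mul(Z, SSSZ))), mul(SZ, SZ)))
  [5] S(S(add(add(SZ, mul(Z, SSSZ)), mul(SZ, SZ))))
  [6] S(S(add(S(add(Z, mul(Z, SSSZ))), mul(SZ, SZ))))
  [7] S(S(S(add(add(Z, mul(Z, SSSZ)), mul(SZ, SZ)))))
  [8] S(S(S(add(mul(Z, SSSZ), mul(SZ, SZ)))))
  [9] S(S(S(add(Z, mul(SZ, SZ)))))
  [10] S(S(S(mul(SZ, SZ))))
  [11] S(S(S(add(SZ, mul(Z, SZ)))))
  [12] S(S(S(S(add(Z, mul(Z, SZ))))))
  [13] S(S(S(S(mul(Z, SZ)))))
  [14] S^4(Z)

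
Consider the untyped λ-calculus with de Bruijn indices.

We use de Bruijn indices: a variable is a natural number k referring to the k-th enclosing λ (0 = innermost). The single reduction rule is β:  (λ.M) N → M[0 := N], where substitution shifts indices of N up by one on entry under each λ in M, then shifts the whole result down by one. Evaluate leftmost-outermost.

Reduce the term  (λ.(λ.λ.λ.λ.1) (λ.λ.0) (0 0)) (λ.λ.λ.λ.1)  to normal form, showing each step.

Answer: normal form = λ.λ.1  (in 3 steps)

Working:
  start: (λ.(λ.λ.λ.λ.1) (λ.λ.0) (0 0)) (λ.λ.λ.λ.1)
  [1] (λ.λ.λ.λ.1) (λ.λ.0) ((λ.λ.λ.λ.1) (λ.λ.λ.λ.1))
  [2] (λ.λ.λ.1) ((λ.λ.λ.λ.1) (λ.λ.λ.λ.1))
  [3] λ.λ.1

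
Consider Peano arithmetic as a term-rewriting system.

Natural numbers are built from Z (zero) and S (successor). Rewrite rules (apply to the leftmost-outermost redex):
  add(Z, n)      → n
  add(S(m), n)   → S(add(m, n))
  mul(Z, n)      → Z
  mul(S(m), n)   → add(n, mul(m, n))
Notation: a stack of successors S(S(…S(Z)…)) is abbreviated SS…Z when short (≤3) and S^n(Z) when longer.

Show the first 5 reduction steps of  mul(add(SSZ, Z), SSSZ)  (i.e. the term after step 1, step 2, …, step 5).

  start: mul(add(SSZ, Z), SSSZ)
  →1  mul(S(add(SZ, Z)), SSSZ)
  →2  add(SSSZ, mul(add(SZ, Z), SSSZ))
  →3  S(add(SSZ, mul(add(SZ, Z), SSSZ)))
  →4  S(S(add(SZ, mul(add(SZ, Z), SSSZ))))
  →5  S(S(S(add(Z, mul(add(SZ, Z), SSSZ)))))

Answer: after 5 steps: S(S(S(add(Z, mul(add(SZ, Z), SSSZ)))))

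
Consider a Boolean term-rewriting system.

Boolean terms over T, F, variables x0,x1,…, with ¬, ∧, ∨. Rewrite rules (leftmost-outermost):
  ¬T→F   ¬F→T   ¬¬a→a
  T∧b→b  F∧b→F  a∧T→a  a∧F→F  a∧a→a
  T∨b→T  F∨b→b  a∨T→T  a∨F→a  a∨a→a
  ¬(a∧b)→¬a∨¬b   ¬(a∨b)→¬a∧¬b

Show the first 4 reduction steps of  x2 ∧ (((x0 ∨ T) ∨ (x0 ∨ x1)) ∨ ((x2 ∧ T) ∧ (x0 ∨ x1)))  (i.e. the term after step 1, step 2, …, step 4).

  start: x2 ∧ (((x0 ∨ T) ∨ (x0 ∨ x1)) ∨ ((x2 ∧ T) ∧ (x0 ∨ x1)))
  →1  x2 ∧ ((T ∨ (x0 ∨ x1)) ∨ ((x2 ∧ T) ∧ (x0 ∨ x1)))
  →2  x2 ∧ (T ∨ ((x2 ∧ T) ∧ (x0 ∨ x1)))
  →3  x2 ∧ T
  →4  x2

Answer: after 4 steps: x2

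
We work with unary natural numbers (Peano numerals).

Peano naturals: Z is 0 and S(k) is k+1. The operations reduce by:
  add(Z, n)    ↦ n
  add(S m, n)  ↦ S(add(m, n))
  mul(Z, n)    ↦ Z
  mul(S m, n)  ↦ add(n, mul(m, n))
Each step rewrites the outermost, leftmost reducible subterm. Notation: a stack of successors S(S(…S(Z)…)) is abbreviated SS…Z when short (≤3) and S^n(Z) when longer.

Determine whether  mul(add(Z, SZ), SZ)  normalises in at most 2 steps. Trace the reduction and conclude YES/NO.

  start: mul(add(Z, SZ), SZ)
  →1  mul(SZ, SZ)
  →2  add(SZ, mul(Z, SZ))

Answer: NO — after 2 steps the term is add(SZ, mul(Z, SZ)), not yet normal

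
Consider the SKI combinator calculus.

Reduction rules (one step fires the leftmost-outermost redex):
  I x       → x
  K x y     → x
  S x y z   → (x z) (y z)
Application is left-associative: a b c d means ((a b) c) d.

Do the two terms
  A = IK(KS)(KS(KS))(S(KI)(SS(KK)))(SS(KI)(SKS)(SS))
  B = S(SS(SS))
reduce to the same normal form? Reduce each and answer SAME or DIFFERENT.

Term A:
  start: IK(KS)(KS(KS))(S(KI)(SS(KK)))(SS(KI)(SKS)(SS))
  [1] K(KS)(KS(KS))(S(KI)(SS(KK)))(SS(KI)(SKS)(SS))
  [2] KS(S(KI)(SS(KK)))(SS(KI)(SKS)(SS))
  [3] S(SS(KI)(SKS)(SS))
  [4] S(S(SKS)(KI(SKS))(SS))
  [5] S(SKS(SS)(KI(SKS)(SS)))
  [6] S(K(SS)(S(SS))(KI(SKS)(SS)))
  [7] S(SS(KI(SKS)(SS)))
  [8] S(SS(I(SS)))
  [9] S(SS(SS))

Term B:
  start: S(SS(SS))

Answer: SAME — A ⇓ S(SS(SS)), B ⇓ S(SS(SS))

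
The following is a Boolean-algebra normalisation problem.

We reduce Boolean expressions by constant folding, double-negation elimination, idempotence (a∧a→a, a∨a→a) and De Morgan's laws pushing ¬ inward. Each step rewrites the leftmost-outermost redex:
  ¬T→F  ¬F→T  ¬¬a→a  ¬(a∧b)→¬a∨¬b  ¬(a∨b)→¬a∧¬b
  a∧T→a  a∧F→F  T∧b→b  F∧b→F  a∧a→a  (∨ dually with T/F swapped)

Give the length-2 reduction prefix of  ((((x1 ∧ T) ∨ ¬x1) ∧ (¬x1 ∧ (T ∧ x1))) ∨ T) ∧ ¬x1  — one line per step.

  start: ((((x1 ∧ T) ∨ ¬x1) ∧ (¬x1 ∧ (T ∧ x1))) ∨ T) ∧ ¬x1
  step 1: T ∧ ¬x1
  step 2: ¬x1

Answer: after 2 steps: ¬x1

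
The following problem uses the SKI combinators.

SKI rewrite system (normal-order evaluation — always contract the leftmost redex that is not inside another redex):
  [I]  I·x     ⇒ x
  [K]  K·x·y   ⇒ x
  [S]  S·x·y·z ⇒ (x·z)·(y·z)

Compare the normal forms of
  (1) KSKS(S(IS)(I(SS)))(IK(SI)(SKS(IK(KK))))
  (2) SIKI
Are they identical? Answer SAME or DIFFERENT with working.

Term A:
  start: KSKS(S(IS)(I(SS)))(IK(SI)(SKS(IK(KK))))
  step 1: SS(S(IS)(I(SS)))(IK(SI)(SKS(IK(KK))))
  step 2: S(IK(SI)(SKS(IK(KK))))(S(IS)(I(SS))(IK(SI)(SKS(IK(KK)))))
  step 3: S(K(SI)(SKS(IK(KK))))(S(IS)(I(SS))(IK(SI)(SKS(IK(KK)))))
  step 4: S(SI)(S(IS)(I(SS))(IK(SI)(SKS(IK(KK)))))
  step 5: S(SI)(IS(IK(SI)(SKS(IK(KK))))(I(SS)(IK(SI)(SKS(IK(KK))))))
  step 6: S(SI)(S(IK(SI)(SKS(IK(KK))))(I(SS)(IK(SI)(SKS(IK(KK))))))
  step 7: S(SI)(S(K(SI)(SKS(IK(KK))))(I(SS)(IK(SI)(SKS(IK(KK))))))
  step 8: S(SI)(S(SI)(I(SS)(IK(SI)(SKS(IK(KK))))))
  step 9: S(SI)(S(SI)(SS(IK(SI)(SKS(IK(KK))))))
  step 10: S(SI)(S(SI)(SS(K(SI)(SKS(IK(KK))))))
  step 11: S(SI)(S(SI)(SS(SI)))

Term B:
  start: SIKI
  step 1: II(KI)
  step 2: I(KI)
  step 3: KI

Answer: DIFFERENT — A ⇓ S(SI)(S(SI)(SS(SI))), B ⇓ KI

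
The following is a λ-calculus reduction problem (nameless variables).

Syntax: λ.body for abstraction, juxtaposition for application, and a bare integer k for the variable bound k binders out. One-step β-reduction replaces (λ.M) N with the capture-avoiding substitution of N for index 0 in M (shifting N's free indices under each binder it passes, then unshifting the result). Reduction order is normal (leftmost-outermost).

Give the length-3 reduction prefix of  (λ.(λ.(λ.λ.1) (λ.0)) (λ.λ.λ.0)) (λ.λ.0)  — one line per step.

  start: (λ.(λ.(λ.λ.1) (λ.0)) (λ.λ.λ.0)) (λ.λ.0)
  [1] (λ.(λ.λ.1) (λ.0)) (λ.λ.λ.0)
  [2] (λ.λ.1) (λ.0)
  [3] λ.λ.0

Answer: after 3 steps: λ.λ.0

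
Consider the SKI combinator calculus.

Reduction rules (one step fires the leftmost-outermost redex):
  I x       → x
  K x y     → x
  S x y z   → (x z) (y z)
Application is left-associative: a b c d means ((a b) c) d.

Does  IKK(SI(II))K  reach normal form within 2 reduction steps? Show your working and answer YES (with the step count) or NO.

  start: IKK(SI(II))K
  →1  KK(SI(II))K
  →2  KK

Answer: YES — reaches normal form KK in 2 ≤ 2 steps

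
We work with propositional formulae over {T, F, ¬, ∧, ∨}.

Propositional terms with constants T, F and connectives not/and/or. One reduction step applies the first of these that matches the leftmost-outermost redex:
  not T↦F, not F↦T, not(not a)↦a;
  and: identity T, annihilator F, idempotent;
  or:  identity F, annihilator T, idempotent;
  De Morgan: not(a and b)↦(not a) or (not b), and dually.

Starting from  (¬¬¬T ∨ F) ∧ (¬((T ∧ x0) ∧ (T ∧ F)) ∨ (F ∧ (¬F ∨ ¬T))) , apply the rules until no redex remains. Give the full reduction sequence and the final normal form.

  start: (¬¬¬T ∨ F) ∧ (¬((T ∧ x0) ∧ (T ∧ F)) ∨ (F ∧ (¬F ∨ ¬T)))
  [1] ¬¬¬T ∧ (¬((T ∧ x0) ∧ (T ∧ F)) ∨ (F ∧ (¬F ∨ ¬T)))
  [2] ¬T ∧ (¬((T ∧ x0) ∧ (T ∧ F)) ∨ (F ∧ (¬F ∨ ¬T)))
  [3] F ∧ (¬((T ∧ x0) ∧ (T ∧ F)) ∨ (F ∧ (¬F ∨ ¬T)))
  [4] F

Answer: normal form = F  (in 4 steps)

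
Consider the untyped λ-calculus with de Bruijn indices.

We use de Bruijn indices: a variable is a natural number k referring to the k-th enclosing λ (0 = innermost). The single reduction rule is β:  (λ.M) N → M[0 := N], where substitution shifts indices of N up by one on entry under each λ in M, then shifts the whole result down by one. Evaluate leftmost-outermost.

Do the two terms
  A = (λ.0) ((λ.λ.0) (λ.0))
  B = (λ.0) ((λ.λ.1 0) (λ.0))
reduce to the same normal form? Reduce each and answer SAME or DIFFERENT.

Answer: SAME — A ⇓ λ.0, B ⇓ λ.0

Reduction:
Term A:
  start: (λ.0) ((λ.λ.0) (λ.0))
  step 1: (λ.λ.0) (λ.0)
  step 2: λ.0

Term B:
  start: (λ.0) ((λ.λ.1 0) (λ.0))
  step 1: (λ.λ.1 0) (λ.0)
  step 2: λ.(λ.0) 0
  step 3: λ.0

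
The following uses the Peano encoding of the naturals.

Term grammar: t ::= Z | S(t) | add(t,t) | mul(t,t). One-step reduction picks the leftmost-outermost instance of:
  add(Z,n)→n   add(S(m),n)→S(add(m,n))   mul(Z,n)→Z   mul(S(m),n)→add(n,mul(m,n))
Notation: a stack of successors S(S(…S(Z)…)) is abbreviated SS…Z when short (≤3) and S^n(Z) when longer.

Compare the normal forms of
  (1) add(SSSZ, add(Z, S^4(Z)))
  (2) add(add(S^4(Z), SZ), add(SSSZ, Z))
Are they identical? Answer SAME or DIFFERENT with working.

Answer: DIFFERENT — A ⇓ S^7(Z), B ⇓ S^8(Z)

Reduction:
Term A:
  start: add(SSSZ, add(Z, S^4(Z)))
  →1  S(add(SSZ, add(Z, S^4(Z))))
  →2  S(S(add(SZ, add(Z, S^4(Z)))))
  →3  S(S(S(add(Z, add(Z, S^4(Z))))))
  →4  S(S(S(add(Z, S^4(Z)))))
  →5  S^7(Z)

Term B:
  start: add(add(S^4(Z), SZ), add(SSSZ, Z))
  →1  add(S(add(SSSZ, SZ)), add(SSSZ, Z))
  →2  S(add(add(SSSZ, SZ), add(SSSZ, Z)))
  →3  S(add(S(add(SSZ, SZ)), add(SSSZ, Z)))
  →4  S(S(add(add(SSZ, SZ), add(SSSZ, Z))))
  →5  S(S(add(S(add(SZ, SZ)), add(SSSZ, Z))))
  →6  S(S(S(add(add(SZ, SZ), add(SSSZ, Z)))))
  →7  S(S(S(add(S(add(Z, SZ)), add(SSSZ, Z)))))
  →8  S(S(S(S(add(add(Z, SZ), add(SSSZ, Z))))))
  →9  S(S(S(S(add(SZ, add(SSSZ, Z))))))
  →10  S(S(S(S(S(add(Z, add(SSSZ, Z)))))))
  →11  S(S(S(S(S(add(SSSZ, Z))))))
  →12  S(S(S(S(S(S(add(SSZ, Z)))))))
  →13  S(S(S(S(S(S(S(add(SZ, Z))))))))
  →14  S(S(S(S(S(S(S(S(add(Z, Z)))))))))
  →15  S^8(Z)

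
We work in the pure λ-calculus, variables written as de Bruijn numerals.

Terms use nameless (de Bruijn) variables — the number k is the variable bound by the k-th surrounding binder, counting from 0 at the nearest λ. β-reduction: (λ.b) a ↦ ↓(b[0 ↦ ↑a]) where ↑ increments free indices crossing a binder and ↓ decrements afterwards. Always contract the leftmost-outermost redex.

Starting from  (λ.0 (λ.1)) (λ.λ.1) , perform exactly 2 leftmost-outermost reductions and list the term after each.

  start: (λ.0 (λ.1)) (λ.λ.1)
  →1  (λ.λ.1) (λ.λ.λ.1)
  →2  λ.λ.λ.λ.1

Answer: after 2 steps: λ.λ.λ.λ.1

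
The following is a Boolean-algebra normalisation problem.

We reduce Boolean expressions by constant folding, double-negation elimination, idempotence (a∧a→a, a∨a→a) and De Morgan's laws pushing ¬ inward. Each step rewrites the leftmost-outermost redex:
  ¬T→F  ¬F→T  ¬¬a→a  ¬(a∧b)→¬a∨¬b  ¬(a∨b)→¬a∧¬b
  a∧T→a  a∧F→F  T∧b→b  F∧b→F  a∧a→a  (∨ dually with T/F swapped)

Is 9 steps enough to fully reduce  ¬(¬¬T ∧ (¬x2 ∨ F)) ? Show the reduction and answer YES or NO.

  start: ¬(¬¬T ∧ (¬x2 ∨ F))
  [1] ¬¬¬T ∨ ¬(¬x2 ∨ F)
  [2] ¬T ∨ ¬(¬x2 ∨ F)
  [3] F ∨ ¬(¬x2 ∨ F)
  [4] ¬(¬x2 ∨ F)
  [5] ¬¬x2 ∧ ¬F
  [6] x2 ∧ ¬F
  [7] x2 ∧ T
  [8] x2

Answer: YES — reaches normal form x2 in 8 ≤ 9 steps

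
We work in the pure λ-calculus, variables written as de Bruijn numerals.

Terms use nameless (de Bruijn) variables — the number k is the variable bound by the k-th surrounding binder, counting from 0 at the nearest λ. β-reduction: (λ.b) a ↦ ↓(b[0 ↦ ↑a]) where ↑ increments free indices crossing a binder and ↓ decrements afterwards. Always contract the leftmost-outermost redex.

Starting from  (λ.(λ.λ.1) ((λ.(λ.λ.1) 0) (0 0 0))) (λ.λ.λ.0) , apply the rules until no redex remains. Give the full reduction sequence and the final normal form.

  start: (λ.(λ.λ.1) ((λ.(λ.λ.1) 0) (0 0 0))) (λ.λ.λ.0)
  →1  (λ.λ.1) ((λ.(λ.λ.1) 0) ((λ.λ.λ.0) (λ.λ.λ.0) (λ.λ.λ.0)))
  →2  λ.(λ.(λ.λ.1) 0) ((λ.λ.λ.0) (λ.λ.λ.0) (λ.λ.λ.0))
  →3  λ.(λ.λ.1) ((λ.λ.λ.0) (λ.λ.λ.0) (λ.λ.λ.0))
  →4  λ.λ.(λ.λ.λ.0) (λ.λ.λ.0) (λ.λ.λ.0)
  →5  λ.λ.(λ.λ.0) (λ.λ.λ.0)
  →6  λ.λ.λ.0

Answer: normal form = λ.λ.λ.0  (in 6 steps)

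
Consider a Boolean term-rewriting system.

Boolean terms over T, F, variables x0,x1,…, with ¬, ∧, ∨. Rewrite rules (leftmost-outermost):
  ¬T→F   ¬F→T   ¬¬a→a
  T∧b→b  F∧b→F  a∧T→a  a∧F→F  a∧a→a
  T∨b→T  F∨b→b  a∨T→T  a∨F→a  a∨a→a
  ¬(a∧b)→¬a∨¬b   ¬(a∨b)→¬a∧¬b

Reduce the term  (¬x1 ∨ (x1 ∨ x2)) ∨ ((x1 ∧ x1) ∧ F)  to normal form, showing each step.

Answer: normal form = ¬x1 ∨ (x1 ∨ x2)  (in 2 steps)

Reduction:
  start: (¬x1 ∨ (x1 ∨ x2)) ∨ ((x1 ∧ x1) ∧ F)
  [1] (¬x1 ∨ (x1 ∨ x2)) ∨ F
  [2] ¬x1 ∨ (x1 ∨ x2)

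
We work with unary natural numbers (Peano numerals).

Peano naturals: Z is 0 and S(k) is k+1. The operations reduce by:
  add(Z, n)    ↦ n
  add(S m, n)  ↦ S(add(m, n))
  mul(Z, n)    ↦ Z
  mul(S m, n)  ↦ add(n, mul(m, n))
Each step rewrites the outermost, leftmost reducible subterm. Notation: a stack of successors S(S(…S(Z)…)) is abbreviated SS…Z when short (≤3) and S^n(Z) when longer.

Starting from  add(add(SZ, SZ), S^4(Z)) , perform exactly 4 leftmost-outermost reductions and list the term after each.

Answer: after 4 steps: S(S(add(Z, S^4(Z))))

Derivation:
  start: add(add(SZ, SZ), S^4(Z))
  [1] add(S(add(Z, SZ)), S^4(Z))
  [2] S(add(add(Z, SZ), S^4(Z)))
  [3] S(add(SZ, S^4(Z)))
  [4] S(S(add(Z, S^4(Z))))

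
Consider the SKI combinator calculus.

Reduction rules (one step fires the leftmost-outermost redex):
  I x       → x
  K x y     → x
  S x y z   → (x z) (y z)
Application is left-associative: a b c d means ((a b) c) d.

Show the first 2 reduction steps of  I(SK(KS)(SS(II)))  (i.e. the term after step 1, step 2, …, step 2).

  start: I(SK(KS)(SS(II)))
  →1  SK(KS)(SS(II))
  →2  K(SS(II))(KS(SS(II)))

Answer: after 2 steps: K(SS(II))(KS(SS(II)))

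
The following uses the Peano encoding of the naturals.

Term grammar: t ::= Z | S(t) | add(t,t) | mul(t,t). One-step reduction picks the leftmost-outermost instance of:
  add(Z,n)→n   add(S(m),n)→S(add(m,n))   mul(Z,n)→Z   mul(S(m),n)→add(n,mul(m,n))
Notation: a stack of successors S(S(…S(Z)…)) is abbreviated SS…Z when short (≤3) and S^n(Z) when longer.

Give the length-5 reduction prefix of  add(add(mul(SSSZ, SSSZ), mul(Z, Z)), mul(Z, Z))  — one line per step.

  start: add(add(mul(SSSZ, SSSZ), mul(Z, Z)), mul(Z, Z))
  step 1: add(add(add(SSSZ, mul(SSZ, SSSZ)), mul(Z, Z)), mul(Z, Z))
  step 2: add(add(S(add(SSZ, mul(SSZ, SSSZ))), mul(Z, Z)), mul(Z, Z))
  step 3: add(S(add(add(SSZ, mul(SSZ, SSSZ)), mul(Z, Z))), mul(Z, Z))
  step 4: S(add(add(add(SSZ, mul(SSZ, SSSZ)), mul(Z, Z)), mul(Z, Z)))
  step 5: S(add(add(S(add(SZ, mul(SSZ, SSSZ))), mul(Z, Z)), mul(Z, Z)))

Answer: after 5 steps: S(add(add(S(add(SZ, mul(SSZ, SSSZ))), mul(Z, Z)), mul(Z, Z)))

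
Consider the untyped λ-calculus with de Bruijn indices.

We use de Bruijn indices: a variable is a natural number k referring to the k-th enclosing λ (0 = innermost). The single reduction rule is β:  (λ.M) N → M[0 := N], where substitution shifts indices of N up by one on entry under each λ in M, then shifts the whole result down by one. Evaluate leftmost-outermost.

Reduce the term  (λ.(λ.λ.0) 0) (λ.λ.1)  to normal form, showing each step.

  start: (λ.(λ.λ.0) 0) (λ.λ.1)
  [1] (λ.λ.0) (λ.λ.1)
  [2] λ.0

Answer: normal form = λ.0  (in 2 steps)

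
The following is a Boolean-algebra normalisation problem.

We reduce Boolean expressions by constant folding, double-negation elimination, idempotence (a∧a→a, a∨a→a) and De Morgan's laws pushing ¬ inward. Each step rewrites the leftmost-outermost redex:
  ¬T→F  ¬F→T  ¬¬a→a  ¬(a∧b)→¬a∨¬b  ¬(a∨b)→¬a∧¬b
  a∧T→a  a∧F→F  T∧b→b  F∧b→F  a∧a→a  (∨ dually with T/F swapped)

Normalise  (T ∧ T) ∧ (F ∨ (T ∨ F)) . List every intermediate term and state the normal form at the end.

Answer: normal form = T  (in 4 steps)

Derivation:
  start: (T ∧ T) ∧ (F ∨ (T ∨ F))
  [1] T ∧ (F ∨ (T ∨ F))
  [2] F ∨ (T ∨ F)
  [3] T ∨ F
  [4] T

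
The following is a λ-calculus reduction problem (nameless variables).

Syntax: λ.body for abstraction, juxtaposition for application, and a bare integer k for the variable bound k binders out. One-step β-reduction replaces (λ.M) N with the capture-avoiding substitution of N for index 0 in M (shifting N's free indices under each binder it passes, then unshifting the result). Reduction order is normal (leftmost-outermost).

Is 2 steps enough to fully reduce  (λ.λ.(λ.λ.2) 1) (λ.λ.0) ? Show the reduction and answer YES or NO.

  start: (λ.λ.(λ.λ.2) 1) (λ.λ.0)
  step 1: λ.(λ.λ.2) (λ.λ.0)
  step 2: λ.λ.1

Answer: YES — reaches normal form λ.λ.1 in 2 ≤ 2 steps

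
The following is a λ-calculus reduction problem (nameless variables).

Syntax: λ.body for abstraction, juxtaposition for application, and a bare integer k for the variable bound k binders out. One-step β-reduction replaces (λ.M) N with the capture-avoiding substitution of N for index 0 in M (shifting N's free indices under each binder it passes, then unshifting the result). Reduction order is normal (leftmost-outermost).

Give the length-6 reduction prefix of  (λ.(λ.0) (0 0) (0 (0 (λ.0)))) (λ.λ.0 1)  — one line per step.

  start: (λ.(λ.0) (0 0) (0 (0 (λ.0)))) (λ.λ.0 1)
  →1  (λ.0) ((λ.λ.0 1) (λ.λ.0 1)) ((λ.λ.0 1) ((λ.λ.0 1) (λ.0)))
  →2  (λ.λ.0 1) (λ.λ.0 1) ((λ.λ.0 1) ((λ.λ.0 1) (λ.0)))
  →3  (λ.0 (λ.λ.0 1)) ((λ.λ.0 1) ((λ.λ.0 1) (λ.0)))
  →4  (λ.λ.0 1) ((λ.λ.0 1) (λ.0)) (λ.λ.0 1)
  →5  (λ.0 ((λ.λ.0 1) (λ.0))) (λ.λ.0 1)
  →6  (λ.λ.0 1) ((λ.λ.0 1) (λ.0))

Answer: after 6 steps: (λ.λ.0 1) ((λ.λ.0 1) (λ.0))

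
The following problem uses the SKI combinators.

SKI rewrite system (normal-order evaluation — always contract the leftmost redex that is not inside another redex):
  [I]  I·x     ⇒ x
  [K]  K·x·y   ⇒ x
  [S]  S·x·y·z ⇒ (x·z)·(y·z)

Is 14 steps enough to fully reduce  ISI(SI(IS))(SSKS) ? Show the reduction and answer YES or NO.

Answer: YES — reaches normal form S(S(S(SS(KS)))S)S in 13 ≤ 14 steps

Working:
  start: ISI(SI(IS))(SSKS)
  [1] SI(SI(IS))(SSKS)
  [2] I(SSKS)(SI(IS)(SSKS))
  [3] SSKS(SI(IS)(SSKS))
  [4] SS(KS)(SI(IS)(SSKS))
  [5] S(SI(IS)(SSKS))(KS(SI(IS)(SSKS)))
  [6] S(I(SSKS)(IS(SSKS)))(KS(SI(IS)(SSKS)))
  [7] S(SSKS(IS(SSKS)))(KS(SI(IS)(SSKS)))
  [8] S(SS(KS)(IS(SSKS)))(KS(SI(IS)(SSKS)))
  [9] S(S(IS(SSKS))(KS(IS(SSKS))))(KS(SI(IS)(SSKS)))
  [10] S(S(S(SSKS))(KS(IS(SSKS))))(KS(SI(IS)(SSKS)))
  [11] S(S(S(SS(KS)))(KS(IS(SSKS))))(KS(SI(IS)(SSKS)))
  [12] S(S(S(SS(KS)))S)(KS(SI(IS)(SSKS)))
  [13] S(S(S(SS(KS)))S)S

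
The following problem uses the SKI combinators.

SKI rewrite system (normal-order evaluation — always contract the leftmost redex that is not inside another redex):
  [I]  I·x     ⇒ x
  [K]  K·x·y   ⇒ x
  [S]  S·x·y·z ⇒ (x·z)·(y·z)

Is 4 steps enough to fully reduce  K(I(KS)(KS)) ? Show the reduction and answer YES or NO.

  start: K(I(KS)(KS))
  [1] K(KS(KS))
  [2] KS

Answer: YES — reaches normal form KS in 2 ≤ 4 steps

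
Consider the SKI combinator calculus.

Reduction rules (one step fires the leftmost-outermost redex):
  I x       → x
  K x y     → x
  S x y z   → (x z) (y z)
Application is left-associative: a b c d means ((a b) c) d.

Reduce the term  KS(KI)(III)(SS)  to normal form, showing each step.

Answer: normal form = SI(SS)  (in 3 steps)

Working:
  start: KS(KI)(III)(SS)
  step 1: S(III)(SS)
  step 2: S(II)(SS)
  step 3: SI(SS)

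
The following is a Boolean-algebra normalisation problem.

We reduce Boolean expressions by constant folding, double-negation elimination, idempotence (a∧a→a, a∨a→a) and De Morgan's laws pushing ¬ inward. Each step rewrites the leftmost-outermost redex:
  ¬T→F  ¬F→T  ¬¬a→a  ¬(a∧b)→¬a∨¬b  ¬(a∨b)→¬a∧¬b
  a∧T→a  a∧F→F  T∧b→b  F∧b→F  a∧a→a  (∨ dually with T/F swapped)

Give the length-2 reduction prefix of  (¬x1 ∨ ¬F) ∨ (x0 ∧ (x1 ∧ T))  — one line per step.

  start: (¬x1 ∨ ¬F) ∨ (x0 ∧ (x1 ∧ T))
  →1  (¬x1 ∨ T) ∨ (x0 ∧ (x1 ∧ T))
  →2  T ∨ (x0 ∧ (x1 ∧ T))

Answer: after 2 steps: T ∨ (x0 ∧ (x1 ∧ T))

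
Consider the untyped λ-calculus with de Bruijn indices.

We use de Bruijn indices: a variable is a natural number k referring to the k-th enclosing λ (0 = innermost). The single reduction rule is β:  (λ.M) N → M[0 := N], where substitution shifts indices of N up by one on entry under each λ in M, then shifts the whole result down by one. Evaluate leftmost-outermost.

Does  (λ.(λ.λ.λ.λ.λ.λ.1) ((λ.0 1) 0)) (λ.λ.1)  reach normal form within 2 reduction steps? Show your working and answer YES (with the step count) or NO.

Answer: YES — reaches normal form λ.λ.λ.λ.λ.1 in 2 ≤ 2 steps

Derivation:
  start: (λ.(λ.λ.λ.λ.λ.λ.1) ((λ.0 1) 0)) (λ.λ.1)
  [1] (λ.λ.λ.λ.λ.λ.1) ((λ.0 (λ.λ.1)) (λ.λ.1))
  [2] λ.λ.λ.λ.λ.1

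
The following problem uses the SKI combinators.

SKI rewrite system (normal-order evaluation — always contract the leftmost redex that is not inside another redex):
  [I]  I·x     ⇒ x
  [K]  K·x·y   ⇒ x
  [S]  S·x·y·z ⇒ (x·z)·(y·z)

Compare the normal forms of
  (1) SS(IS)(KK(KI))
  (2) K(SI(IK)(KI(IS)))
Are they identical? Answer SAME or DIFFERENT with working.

Term A:
  start: SS(IS)(KK(KI))
  step 1: S(KK(KI))(IS(KK(KI)))
  step 2: SK(IS(KK(KI)))
  step 3: SK(S(KK(KI)))
  step 4: SK(SK)

Term B:
  start: K(SI(IK)(KI(IS)))
  step 1: K(I(KI(IS))(IK(KI(IS))))
  step 2: K(KI(IS)(IK(KI(IS))))
  step 3: K(I(IK(KI(IS))))
  step 4: K(IK(KI(IS)))
  step 5: K(K(KI(IS)))
  step 6: K(KI)

Answer: DIFFERENT — A ⇓ SK(SK), B ⇓ K(KI)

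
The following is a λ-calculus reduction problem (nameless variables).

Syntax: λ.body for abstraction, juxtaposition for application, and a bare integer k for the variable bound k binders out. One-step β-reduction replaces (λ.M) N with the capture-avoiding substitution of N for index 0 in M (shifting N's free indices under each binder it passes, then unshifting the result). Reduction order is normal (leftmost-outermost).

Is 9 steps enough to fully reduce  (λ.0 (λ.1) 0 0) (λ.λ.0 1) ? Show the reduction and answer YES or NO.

Answer: YES — reaches normal form λ.0 (λ.λ.λ.0 1) in 6 ≤ 9 steps

Working:
  start: (λ.0 (λ.1) 0 0) (λ.λ.0 1)
  [1] (λ.λ.0 1) (λ.λ.λ.0 1) (λ.λ.0 1) (λ.λ.0 1)
  [2] (λ.0 (λ.λ.λ.0 1)) (λ.λ.0 1) (λ.λ.0 1)
  [3] (λ.λ.0 1) (λ.λ.λ.0 1) (λ.λ.0 1)
  [4] (λ.0 (λ.λ.λ.0 1)) (λ.λ.0 1)
  [5] (λ.λ.0 1) (λ.λ.λ.0 1)
  [6] λ.0 (λ.λ.λ.0 1)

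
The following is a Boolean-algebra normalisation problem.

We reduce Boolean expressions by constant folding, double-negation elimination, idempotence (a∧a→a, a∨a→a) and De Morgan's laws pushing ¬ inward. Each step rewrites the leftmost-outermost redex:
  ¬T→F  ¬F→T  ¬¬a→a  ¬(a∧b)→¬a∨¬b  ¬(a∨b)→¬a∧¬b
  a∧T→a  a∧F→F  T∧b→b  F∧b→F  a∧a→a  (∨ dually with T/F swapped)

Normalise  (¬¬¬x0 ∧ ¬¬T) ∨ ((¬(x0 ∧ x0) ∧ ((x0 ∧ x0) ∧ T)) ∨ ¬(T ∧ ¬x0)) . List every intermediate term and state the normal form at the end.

Answer: normal form = ¬x0 ∨ ((¬x0 ∧ x0) ∨ x0)  (in 11 steps)

Reduction:
  start: (¬¬¬x0 ∧ ¬¬T) ∨ ((¬(x0 ∧ x0) ∧ ((x0 ∧ x0) ∧ T)) ∨ ¬(T ∧ ¬x0))
  →1  (¬x0 ∧ ¬¬T) ∨ ((¬(x0 ∧ x0) ∧ ((x0 ∧ x0) ∧ T)) ∨ ¬(T ∧ ¬x0))
  →2  (¬x0 ∧ T) ∨ ((¬(x0 ∧ x0) ∧ ((x0 ∧ x0) ∧ T)) ∨ ¬(T ∧ ¬x0))
  →3  ¬x0 ∨ ((¬(x0 ∧ x0) ∧ ((x0 ∧ x0) ∧ T)) ∨ ¬(T ∧ ¬x0))
  →4  ¬x0 ∨ (((¬x0 ∨ ¬x0) ∧ ((x0 ∧ x0) ∧ T)) ∨ ¬(T ∧ ¬x0))
  →5  ¬x0 ∨ ((¬x0 ∧ ((x0 ∧ x0) ∧ T)) ∨ ¬(T ∧ ¬x0))
  →6  ¬x0 ∨ ((¬x0 ∧ (x0 ∧ x0)) ∨ ¬(T ∧ ¬x0))
  →7  ¬x0 ∨ ((¬x0 ∧ x0) ∨ ¬(T ∧ ¬x0))
  →8  ¬x0 ∨ ((¬x0 ∧ x0) ∨ (¬T ∨ ¬¬x0))
  →9  ¬x0 ∨ ((¬x0 ∧ x0) ∨ (F ∨ ¬¬x0))
  →10  ¬x0 ∨ ((¬x0 ∧ x0) ∨ ¬¬x0)
  →11  ¬x0 ∨ ((¬x0 ∧ x0) ∨ x0)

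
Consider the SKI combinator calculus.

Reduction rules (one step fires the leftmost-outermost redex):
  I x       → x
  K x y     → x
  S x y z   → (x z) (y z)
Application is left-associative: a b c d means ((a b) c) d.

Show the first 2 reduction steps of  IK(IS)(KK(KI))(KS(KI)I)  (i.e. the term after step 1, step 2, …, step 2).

  start: IK(IS)(KK(KI))(KS(KI)I)
  step 1: K(IS)(KK(KI))(KS(KI)I)
  step 2: IS(KS(KI)I)

Answer: after 2 steps: IS(KS(KI)I)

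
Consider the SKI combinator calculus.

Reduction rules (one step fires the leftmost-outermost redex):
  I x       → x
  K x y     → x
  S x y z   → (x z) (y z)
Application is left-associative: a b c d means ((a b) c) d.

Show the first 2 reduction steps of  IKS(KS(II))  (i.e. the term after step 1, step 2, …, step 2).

Answer: after 2 steps: S

Working:
  start: IKS(KS(II))
  →1  KS(KS(II))
  →2  S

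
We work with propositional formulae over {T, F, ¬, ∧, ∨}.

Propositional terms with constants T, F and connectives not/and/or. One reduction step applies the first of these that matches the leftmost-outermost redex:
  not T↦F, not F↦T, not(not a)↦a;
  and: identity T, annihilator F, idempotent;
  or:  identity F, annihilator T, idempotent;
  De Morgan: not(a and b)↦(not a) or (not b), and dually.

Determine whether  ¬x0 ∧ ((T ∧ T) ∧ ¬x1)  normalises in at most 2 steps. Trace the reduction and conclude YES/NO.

Answer: YES — reaches normal form ¬x0 ∧ ¬x1 in 2 ≤ 2 steps

Derivation:
  start: ¬x0 ∧ ((T ∧ T) ∧ ¬x1)
  →1  ¬x0 ∧ (T ∧ ¬x1)
  →2  ¬x0 ∧ ¬x1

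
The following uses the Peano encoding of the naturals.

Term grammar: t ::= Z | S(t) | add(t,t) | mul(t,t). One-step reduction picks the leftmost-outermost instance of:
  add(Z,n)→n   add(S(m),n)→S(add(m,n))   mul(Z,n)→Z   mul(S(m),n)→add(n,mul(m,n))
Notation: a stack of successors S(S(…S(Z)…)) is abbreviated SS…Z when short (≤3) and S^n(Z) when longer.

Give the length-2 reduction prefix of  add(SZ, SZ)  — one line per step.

  start: add(SZ, SZ)
  →1  S(add(Z, SZ))
  →2  SSZ

Answer: after 2 steps: SSZ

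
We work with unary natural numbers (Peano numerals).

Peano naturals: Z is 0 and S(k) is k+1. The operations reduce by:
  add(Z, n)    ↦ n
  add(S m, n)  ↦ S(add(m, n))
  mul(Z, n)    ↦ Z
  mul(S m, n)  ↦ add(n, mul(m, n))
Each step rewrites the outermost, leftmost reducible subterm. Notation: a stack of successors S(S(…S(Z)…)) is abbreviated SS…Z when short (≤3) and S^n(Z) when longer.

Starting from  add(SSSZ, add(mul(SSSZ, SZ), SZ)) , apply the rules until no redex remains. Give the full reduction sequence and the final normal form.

Answer: normal form = S^7(Z)  (in 18 steps)

Working:
  start: add(SSSZ, add(mul(SSSZ, SZ), SZ))
  [1] S(add(SSZ, add(mul(SSSZ, SZ), SZ)))
  [2] S(S(add(SZ, add(mul(SSSZ, SZ), SZ))))
  [3] S(S(S(add(Z, add(mul(SSSZ, SZ), SZ)))))
  [4] S(S(S(add(mul(SSSZ, SZ), SZ))))
  [5] S(S(S(add(add(SZ, mul(SSZ, SZ)), SZ))))
  [6] S(S(S(add(S(add(Z, mul(SSZ, SZ))), SZ))))
  [7] S(S(S(S(add(add(Z, mul(SSZ, SZ)), SZ)))))
  [8] S(S(S(S(add(mul(SSZ, SZ), SZ)))))
  [9] S(S(S(S(add(add(SZ, mul(SZ, SZ)), SZ)))))
  [10] S(S(S(S(add(S(add(Z, mul(SZ, SZ))), SZ)))))
  [11] S(S(S(S(S(add(add(Z, mul(SZ, SZ)), SZ))))))
  [12] S(S(S(S(S(add(mul(SZ, SZ), SZ))))))
  [13] S(S(S(S(S(add(add(SZ, mul(Z, SZ)), SZ))))))
  [14] S(S(S(S(S(add(S(add(Z, mul(Z, SZ))), SZ))))))
  [15] S(S(S(S(S(S(add(add(Z, mul(Z, SZ)), SZ)))))))
  [16] S(S(S(S(S(S(add(mul(Z, SZ), SZ)))))))
  [17] S(S(S(S(S(S(add(Z, SZ)))))))
  [18] S^7(Z)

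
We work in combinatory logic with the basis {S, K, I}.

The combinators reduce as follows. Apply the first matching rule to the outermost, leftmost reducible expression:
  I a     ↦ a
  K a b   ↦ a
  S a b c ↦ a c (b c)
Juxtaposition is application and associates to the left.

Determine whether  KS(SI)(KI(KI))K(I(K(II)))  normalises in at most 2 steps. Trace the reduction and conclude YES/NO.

  start: KS(SI)(KI(KI))K(I(K(II)))
  step 1: S(KI(KI))K(I(K(II)))
  step 2: KI(KI)(I(K(II)))(K(I(K(II))))

Answer: NO — after 2 steps the term is KI(KI)(I(K(II)))(K(I(K(II)))), not yet normal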